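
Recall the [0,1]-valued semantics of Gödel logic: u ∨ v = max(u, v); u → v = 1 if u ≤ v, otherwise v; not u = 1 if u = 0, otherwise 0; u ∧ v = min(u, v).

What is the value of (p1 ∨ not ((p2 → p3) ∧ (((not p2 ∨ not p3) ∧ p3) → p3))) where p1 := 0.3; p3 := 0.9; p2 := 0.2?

(p2 → p3): 0.2 ≤ 0.9, so result = 1
not p2: Gödel ¬ of 0.2 = 0 (operand ≠ 0)
not p3: Gödel ¬ of 0.9 = 0 (operand ≠ 0)
(not p2 ∨ not p3) = max(0, 0) = 0
((not p2 ∨ not p3) ∧ p3) = min(0, 0.9) = 0
(((not p2 ∨ not p3) ∧ p3) → p3): 0 ≤ 0.9, so result = 1
((p2 → p3) ∧ (((not p2 ∨ not p3) ∧ p3) → p3)) = min(1, 1) = 1
not ((p2 → p3) ∧ (((not p2 ∨ not p3) ∧ p3) → p3)): Gödel ¬ of 1 = 0 (operand ≠ 0)
(p1 ∨ not ((p2 → p3) ∧ (((not p2 ∨ not p3) ∧ p3) → p3))) = max(0.3, 0) = 0.3

0.30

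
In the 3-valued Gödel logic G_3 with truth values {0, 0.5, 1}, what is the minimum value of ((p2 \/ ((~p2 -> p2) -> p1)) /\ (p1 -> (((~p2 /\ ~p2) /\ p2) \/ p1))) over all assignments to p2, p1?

0.50

The minimum is attained at p2 = 0.5, p1 = 0:
  ~p2: Gödel ¬ of 0.5 = 0 (operand ≠ 0)
  (~p2 -> p2): 0 ≤ 0.5, so result = 1
  ((~p2 -> p2) -> p1): 1 > 0, so result = 0
  (p2 \/ ((~p2 -> p2) -> p1)) = max(0.5, 0) = 0.5
  ~p2: Gödel ¬ of 0.5 = 0 (operand ≠ 0)
  ~p2: Gödel ¬ of 0.5 = 0 (operand ≠ 0)
  (~p2 /\ ~p2) = min(0, 0) = 0
  ((~p2 /\ ~p2) /\ p2) = min(0, 0.5) = 0
  (((~p2 /\ ~p2) /\ p2) \/ p1) = max(0, 0) = 0
  (p1 -> (((~p2 /\ ~p2) /\ p2) \/ p1)): 0 ≤ 0, so result = 1
  ((p2 \/ ((~p2 -> p2) -> p1)) /\ (p1 -> (((~p2 /\ ~p2) /\ p2) \/ p1))) = min(0.5, 1) = 0.5
Checking all 9 assignments confirms none give a value below 0.50.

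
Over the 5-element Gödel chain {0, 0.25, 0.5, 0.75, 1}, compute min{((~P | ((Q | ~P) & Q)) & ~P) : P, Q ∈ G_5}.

The minimum is attained at P = 0.25, Q = 0:
  ~P: Gödel ¬ of 0.25 = 0 (operand ≠ 0)
  ~P: Gödel ¬ of 0.25 = 0 (operand ≠ 0)
  (Q | ~P) = max(0, 0) = 0
  ((Q | ~P) & Q) = min(0, 0) = 0
  (~P | ((Q | ~P) & Q)) = max(0, 0) = 0
  ~P: Gödel ¬ of 0.25 = 0 (operand ≠ 0)
  ((~P | ((Q | ~P) & Q)) & ~P) = min(0, 0) = 0
Checking all 25 assignments confirms none give a value below 0.00.

0.00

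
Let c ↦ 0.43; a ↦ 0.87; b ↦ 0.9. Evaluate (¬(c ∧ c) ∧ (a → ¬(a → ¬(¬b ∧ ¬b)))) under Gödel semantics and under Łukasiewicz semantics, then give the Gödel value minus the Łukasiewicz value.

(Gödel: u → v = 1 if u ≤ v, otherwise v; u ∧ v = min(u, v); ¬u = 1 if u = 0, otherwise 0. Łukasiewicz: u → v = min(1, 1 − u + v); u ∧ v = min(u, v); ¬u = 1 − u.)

Gödel evaluation:
  (c ∧ c) = min(0.43, 0.43) = 0.43
  ¬(c ∧ c): Gödel ¬ of 0.43 = 0 (operand ≠ 0)
  ¬b: Gödel ¬ of 0.9 = 0 (operand ≠ 0)
  ¬b: Gödel ¬ of 0.9 = 0 (operand ≠ 0)
  (¬b ∧ ¬b) = min(0, 0) = 0
  ¬(¬b ∧ ¬b): Gödel ¬ of 0 = 1 (operand is 0)
  (a → ¬(¬b ∧ ¬b)): 0.87 ≤ 1, so result = 1
  ¬(a → ¬(¬b ∧ ¬b)): Gödel ¬ of 1 = 0 (operand ≠ 0)
  (a → ¬(a → ¬(¬b ∧ ¬b))): 0.87 > 0, so result = 0
  (¬(c ∧ c) ∧ (a → ¬(a → ¬(¬b ∧ ¬b)))) = min(0, 0) = 0
  Gödel value = 0
Łukasiewicz evaluation:
  (c ∧ c) = min(0.43, 0.43) = 0.43
  ¬(c ∧ c): Łukasiewicz ¬ gives 1 − 0.43 = 0.57
  ¬b: Łukasiewicz ¬ gives 1 − 0.9 = 0.1
  ¬b: Łukasiewicz ¬ gives 1 − 0.9 = 0.1
  (¬b ∧ ¬b) = min(0.1, 0.1) = 0.1
  ¬(¬b ∧ ¬b): Łukasiewicz ¬ gives 1 − 0.1 = 0.9
  (a → ¬(¬b ∧ ¬b)): min(1, 1 − 0.87 + 0.9) = 1
  ¬(a → ¬(¬b ∧ ¬b)): Łukasiewicz ¬ gives 1 − 1 = 0
  (a → ¬(a → ¬(¬b ∧ ¬b))): min(1, 1 − 0.87 + 0) = 0.13
  (¬(c ∧ c) ∧ (a → ¬(a → ¬(¬b ∧ ¬b)))) = min(0.57, 0.13) = 0.13
  Łukasiewicz value = 0.13
Difference: 0 − 0.13 = -0.13

-0.13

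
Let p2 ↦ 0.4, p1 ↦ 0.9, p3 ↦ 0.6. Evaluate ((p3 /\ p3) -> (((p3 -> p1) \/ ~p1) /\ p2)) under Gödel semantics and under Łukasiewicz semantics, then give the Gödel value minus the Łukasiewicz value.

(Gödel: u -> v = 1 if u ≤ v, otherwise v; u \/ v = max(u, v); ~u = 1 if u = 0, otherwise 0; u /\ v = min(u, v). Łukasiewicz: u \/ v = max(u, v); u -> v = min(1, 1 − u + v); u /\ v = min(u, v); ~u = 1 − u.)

-0.40

Gödel evaluation:
  (p3 /\ p3) = min(0.6, 0.6) = 0.6
  (p3 -> p1): 0.6 ≤ 0.9, so result = 1
  ~p1: Gödel ¬ of 0.9 = 0 (operand ≠ 0)
  ((p3 -> p1) \/ ~p1) = max(1, 0) = 1
  (((p3 -> p1) \/ ~p1) /\ p2) = min(1, 0.4) = 0.4
  ((p3 /\ p3) -> (((p3 -> p1) \/ ~p1) /\ p2)): 0.6 > 0.4, so result = 0.4
  Gödel value = 0.4
Łukasiewicz evaluation:
  (p3 /\ p3) = min(0.6, 0.6) = 0.6
  (p3 -> p1): min(1, 1 − 0.6 + 0.9) = 1
  ~p1: Łukasiewicz ¬ gives 1 − 0.9 = 0.1
  ((p3 -> p1) \/ ~p1) = max(1, 0.1) = 1
  (((p3 -> p1) \/ ~p1) /\ p2) = min(1, 0.4) = 0.4
  ((p3 /\ p3) -> (((p3 -> p1) \/ ~p1) /\ p2)): min(1, 1 − 0.6 + 0.4) = 0.8
  Łukasiewicz value = 0.8
Difference: 0.4 − 0.8 = -0.40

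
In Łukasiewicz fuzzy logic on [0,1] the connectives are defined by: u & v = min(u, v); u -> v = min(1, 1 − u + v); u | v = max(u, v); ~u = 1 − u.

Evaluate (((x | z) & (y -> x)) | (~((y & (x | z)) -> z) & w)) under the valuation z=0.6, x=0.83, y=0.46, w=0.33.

(x | z) = max(0.83, 0.6) = 0.83
(y -> x): min(1, 1 − 0.46 + 0.83) = 1
((x | z) & (y -> x)) = min(0.83, 1) = 0.83
(x | z) = max(0.83, 0.6) = 0.83
(y & (x | z)) = min(0.46, 0.83) = 0.46
((y & (x | z)) -> z): min(1, 1 − 0.46 + 0.6) = 1
~((y & (x | z)) -> z): Łukasiewicz ¬ gives 1 − 1 = 0
(~((y & (x | z)) -> z) & w) = min(0, 0.33) = 0
(((x | z) & (y -> x)) | (~((y & (x | z)) -> z) & w)) = max(0.83, 0) = 0.83

0.83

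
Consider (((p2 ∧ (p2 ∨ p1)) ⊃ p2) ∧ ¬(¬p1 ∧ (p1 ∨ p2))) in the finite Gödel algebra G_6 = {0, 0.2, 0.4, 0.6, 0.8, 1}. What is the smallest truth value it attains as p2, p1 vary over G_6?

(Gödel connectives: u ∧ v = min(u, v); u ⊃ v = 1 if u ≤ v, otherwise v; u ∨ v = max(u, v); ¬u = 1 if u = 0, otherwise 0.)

0.00

The minimum is attained at p2 = 0.2, p1 = 0:
  (p2 ∨ p1) = max(0.2, 0) = 0.2
  (p2 ∧ (p2 ∨ p1)) = min(0.2, 0.2) = 0.2
  ((p2 ∧ (p2 ∨ p1)) ⊃ p2): 0.2 ≤ 0.2, so result = 1
  ¬p1: Gödel ¬ of 0 = 1 (operand is 0)
  (p1 ∨ p2) = max(0, 0.2) = 0.2
  (¬p1 ∧ (p1 ∨ p2)) = min(1, 0.2) = 0.2
  ¬(¬p1 ∧ (p1 ∨ p2)): Gödel ¬ of 0.2 = 0 (operand ≠ 0)
  (((p2 ∧ (p2 ∨ p1)) ⊃ p2) ∧ ¬(¬p1 ∧ (p1 ∨ p2))) = min(1, 0) = 0
Checking all 36 assignments confirms none give a value below 0.00.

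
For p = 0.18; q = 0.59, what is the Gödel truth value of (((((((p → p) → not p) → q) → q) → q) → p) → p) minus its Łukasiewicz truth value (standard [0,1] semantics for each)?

0.23

Gödel evaluation:
  (p → p): 0.18 ≤ 0.18, so result = 1
  not p: Gödel ¬ of 0.18 = 0 (operand ≠ 0)
  ((p → p) → not p): 1 > 0, so result = 0
  (((p → p) → not p) → q): 0 ≤ 0.59, so result = 1
  ((((p → p) → not p) → q) → q): 1 > 0.59, so result = 0.59
  (((((p → p) → not p) → q) → q) → q): 0.59 ≤ 0.59, so result = 1
  ((((((p → p) → not p) → q) → q) → q) → p): 1 > 0.18, so result = 0.18
  (((((((p → p) → not p) → q) → q) → q) → p) → p): 0.18 ≤ 0.18, so result = 1
  Gödel value = 1
Łukasiewicz evaluation:
  (p → p): min(1, 1 − 0.18 + 0.18) = 1
  not p: Łukasiewicz ¬ gives 1 − 0.18 = 0.82
  ((p → p) → not p): min(1, 1 − 1 + 0.82) = 0.82
  (((p → p) → not p) → q): min(1, 1 − 0.82 + 0.59) = 0.77
  ((((p → p) → not p) → q) → q): min(1, 1 − 0.77 + 0.59) = 0.82
  (((((p → p) → not p) → q) → q) → q): min(1, 1 − 0.82 + 0.59) = 0.77
  ((((((p → p) → not p) → q) → q) → q) → p): min(1, 1 − 0.77 + 0.18) = 0.41
  (((((((p → p) → not p) → q) → q) → q) → p) → p): min(1, 1 − 0.41 + 0.18) = 0.77
  Łukasiewicz value = 0.77
Difference: 1 − 0.77 = 0.23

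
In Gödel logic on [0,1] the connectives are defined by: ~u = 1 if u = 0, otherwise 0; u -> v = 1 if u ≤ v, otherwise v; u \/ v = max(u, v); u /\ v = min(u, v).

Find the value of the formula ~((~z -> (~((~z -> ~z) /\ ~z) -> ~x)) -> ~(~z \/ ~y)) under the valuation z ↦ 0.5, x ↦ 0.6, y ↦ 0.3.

~z: Gödel ¬ of 0.5 = 0 (operand ≠ 0)
~z: Gödel ¬ of 0.5 = 0 (operand ≠ 0)
~z: Gödel ¬ of 0.5 = 0 (operand ≠ 0)
(~z -> ~z): 0 ≤ 0, so result = 1
~z: Gödel ¬ of 0.5 = 0 (operand ≠ 0)
((~z -> ~z) /\ ~z) = min(1, 0) = 0
~((~z -> ~z) /\ ~z): Gödel ¬ of 0 = 1 (operand is 0)
~x: Gödel ¬ of 0.6 = 0 (operand ≠ 0)
(~((~z -> ~z) /\ ~z) -> ~x): 1 > 0, so result = 0
(~z -> (~((~z -> ~z) /\ ~z) -> ~x)): 0 ≤ 0, so result = 1
~z: Gödel ¬ of 0.5 = 0 (operand ≠ 0)
~y: Gödel ¬ of 0.3 = 0 (operand ≠ 0)
(~z \/ ~y) = max(0, 0) = 0
~(~z \/ ~y): Gödel ¬ of 0 = 1 (operand is 0)
((~z -> (~((~z -> ~z) /\ ~z) -> ~x)) -> ~(~z \/ ~y)): 1 ≤ 1, so result = 1
~((~z -> (~((~z -> ~z) /\ ~z) -> ~x)) -> ~(~z \/ ~y)): Gödel ¬ of 1 = 0 (operand ≠ 0)

0.00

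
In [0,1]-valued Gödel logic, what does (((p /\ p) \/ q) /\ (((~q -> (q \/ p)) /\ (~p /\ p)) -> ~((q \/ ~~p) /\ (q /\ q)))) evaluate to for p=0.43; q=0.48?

0.48

(p /\ p) = min(0.43, 0.43) = 0.43
((p /\ p) \/ q) = max(0.43, 0.48) = 0.48
~q: Gödel ¬ of 0.48 = 0 (operand ≠ 0)
(q \/ p) = max(0.48, 0.43) = 0.48
(~q -> (q \/ p)): 0 ≤ 0.48, so result = 1
~p: Gödel ¬ of 0.43 = 0 (operand ≠ 0)
(~p /\ p) = min(0, 0.43) = 0
((~q -> (q \/ p)) /\ (~p /\ p)) = min(1, 0) = 0
~p: Gödel ¬ of 0.43 = 0 (operand ≠ 0)
~~p: Gödel ¬ of 0 = 1 (operand is 0)
(q \/ ~~p) = max(0.48, 1) = 1
(q /\ q) = min(0.48, 0.48) = 0.48
((q \/ ~~p) /\ (q /\ q)) = min(1, 0.48) = 0.48
~((q \/ ~~p) /\ (q /\ q)): Gödel ¬ of 0.48 = 0 (operand ≠ 0)
(((~q -> (q \/ p)) /\ (~p /\ p)) -> ~((q \/ ~~p) /\ (q /\ q))): 0 ≤ 0, so result = 1
(((p /\ p) \/ q) /\ (((~q -> (q \/ p)) /\ (~p /\ p)) -> ~((q \/ ~~p) /\ (q /\ q)))) = min(0.48, 1) = 0.48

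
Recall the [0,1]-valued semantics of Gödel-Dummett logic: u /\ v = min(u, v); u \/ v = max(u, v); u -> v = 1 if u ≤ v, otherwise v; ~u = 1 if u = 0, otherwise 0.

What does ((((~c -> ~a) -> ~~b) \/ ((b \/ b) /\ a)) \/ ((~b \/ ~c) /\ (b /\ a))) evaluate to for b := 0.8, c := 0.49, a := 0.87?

1.00

~c: Gödel ¬ of 0.49 = 0 (operand ≠ 0)
~a: Gödel ¬ of 0.87 = 0 (operand ≠ 0)
(~c -> ~a): 0 ≤ 0, so result = 1
~b: Gödel ¬ of 0.8 = 0 (operand ≠ 0)
~~b: Gödel ¬ of 0 = 1 (operand is 0)
((~c -> ~a) -> ~~b): 1 ≤ 1, so result = 1
(b \/ b) = max(0.8, 0.8) = 0.8
((b \/ b) /\ a) = min(0.8, 0.87) = 0.8
(((~c -> ~a) -> ~~b) \/ ((b \/ b) /\ a)) = max(1, 0.8) = 1
~b: Gödel ¬ of 0.8 = 0 (operand ≠ 0)
~c: Gödel ¬ of 0.49 = 0 (operand ≠ 0)
(~b \/ ~c) = max(0, 0) = 0
(b /\ a) = min(0.8, 0.87) = 0.8
((~b \/ ~c) /\ (b /\ a)) = min(0, 0.8) = 0
((((~c -> ~a) -> ~~b) \/ ((b \/ b) /\ a)) \/ ((~b \/ ~c) /\ (b /\ a))) = max(1, 0) = 1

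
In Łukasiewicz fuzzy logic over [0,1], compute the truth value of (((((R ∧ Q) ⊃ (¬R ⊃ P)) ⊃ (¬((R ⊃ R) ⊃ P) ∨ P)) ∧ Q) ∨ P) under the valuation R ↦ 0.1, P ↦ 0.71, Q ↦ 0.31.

0.71

(R ∧ Q) = min(0.1, 0.31) = 0.1
¬R: Łukasiewicz ¬ gives 1 − 0.1 = 0.9
(¬R ⊃ P): min(1, 1 − 0.9 + 0.71) = 0.81
((R ∧ Q) ⊃ (¬R ⊃ P)): min(1, 1 − 0.1 + 0.81) = 1
(R ⊃ R): min(1, 1 − 0.1 + 0.1) = 1
((R ⊃ R) ⊃ P): min(1, 1 − 1 + 0.71) = 0.71
¬((R ⊃ R) ⊃ P): Łukasiewicz ¬ gives 1 − 0.71 = 0.29
(¬((R ⊃ R) ⊃ P) ∨ P) = max(0.29, 0.71) = 0.71
(((R ∧ Q) ⊃ (¬R ⊃ P)) ⊃ (¬((R ⊃ R) ⊃ P) ∨ P)): min(1, 1 − 1 + 0.71) = 0.71
((((R ∧ Q) ⊃ (¬R ⊃ P)) ⊃ (¬((R ⊃ R) ⊃ P) ∨ P)) ∧ Q) = min(0.71, 0.31) = 0.31
(((((R ∧ Q) ⊃ (¬R ⊃ P)) ⊃ (¬((R ⊃ R) ⊃ P) ∨ P)) ∧ Q) ∨ P) = max(0.31, 0.71) = 0.71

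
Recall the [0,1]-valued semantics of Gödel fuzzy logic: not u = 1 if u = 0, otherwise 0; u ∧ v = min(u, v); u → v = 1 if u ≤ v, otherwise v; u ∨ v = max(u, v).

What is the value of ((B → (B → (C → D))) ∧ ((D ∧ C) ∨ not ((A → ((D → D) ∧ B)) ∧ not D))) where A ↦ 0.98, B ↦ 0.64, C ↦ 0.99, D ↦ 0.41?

0.41

(C → D): 0.99 > 0.41, so result = 0.41
(B → (C → D)): 0.64 > 0.41, so result = 0.41
(B → (B → (C → D))): 0.64 > 0.41, so result = 0.41
(D ∧ C) = min(0.41, 0.99) = 0.41
(D → D): 0.41 ≤ 0.41, so result = 1
((D → D) ∧ B) = min(1, 0.64) = 0.64
(A → ((D → D) ∧ B)): 0.98 > 0.64, so result = 0.64
not D: Gödel ¬ of 0.41 = 0 (operand ≠ 0)
((A → ((D → D) ∧ B)) ∧ not D) = min(0.64, 0) = 0
not ((A → ((D → D) ∧ B)) ∧ not D): Gödel ¬ of 0 = 1 (operand is 0)
((D ∧ C) ∨ not ((A → ((D → D) ∧ B)) ∧ not D)) = max(0.41, 1) = 1
((B → (B → (C → D))) ∧ ((D ∧ C) ∨ not ((A → ((D → D) ∧ B)) ∧ not D))) = min(0.41, 1) = 0.41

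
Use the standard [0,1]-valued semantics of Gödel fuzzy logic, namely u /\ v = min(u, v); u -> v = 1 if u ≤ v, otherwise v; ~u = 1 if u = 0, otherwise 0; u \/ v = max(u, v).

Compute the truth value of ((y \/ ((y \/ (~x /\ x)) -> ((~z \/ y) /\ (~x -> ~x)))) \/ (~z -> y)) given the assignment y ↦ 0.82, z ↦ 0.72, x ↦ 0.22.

1.00

~x: Gödel ¬ of 0.22 = 0 (operand ≠ 0)
(~x /\ x) = min(0, 0.22) = 0
(y \/ (~x /\ x)) = max(0.82, 0) = 0.82
~z: Gödel ¬ of 0.72 = 0 (operand ≠ 0)
(~z \/ y) = max(0, 0.82) = 0.82
~x: Gödel ¬ of 0.22 = 0 (operand ≠ 0)
~x: Gödel ¬ of 0.22 = 0 (operand ≠ 0)
(~x -> ~x): 0 ≤ 0, so result = 1
((~z \/ y) /\ (~x -> ~x)) = min(0.82, 1) = 0.82
((y \/ (~x /\ x)) -> ((~z \/ y) /\ (~x -> ~x))): 0.82 ≤ 0.82, so result = 1
(y \/ ((y \/ (~x /\ x)) -> ((~z \/ y) /\ (~x -> ~x)))) = max(0.82, 1) = 1
~z: Gödel ¬ of 0.72 = 0 (operand ≠ 0)
(~z -> y): 0 ≤ 0.82, so result = 1
((y \/ ((y \/ (~x /\ x)) -> ((~z \/ y) /\ (~x -> ~x)))) \/ (~z -> y)) = max(1, 1) = 1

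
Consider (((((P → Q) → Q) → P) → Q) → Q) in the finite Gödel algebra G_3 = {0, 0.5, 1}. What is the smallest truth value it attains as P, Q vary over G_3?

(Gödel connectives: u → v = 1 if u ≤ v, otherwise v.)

0.50

The minimum is attained at P = 0, Q = 0.5:
  (P → Q): 0 ≤ 0.5, so result = 1
  ((P → Q) → Q): 1 > 0.5, so result = 0.5
  (((P → Q) → Q) → P): 0.5 > 0, so result = 0
  ((((P → Q) → Q) → P) → Q): 0 ≤ 0.5, so result = 1
  (((((P → Q) → Q) → P) → Q) → Q): 1 > 0.5, so result = 0.5
Checking all 9 assignments confirms none give a value below 0.50.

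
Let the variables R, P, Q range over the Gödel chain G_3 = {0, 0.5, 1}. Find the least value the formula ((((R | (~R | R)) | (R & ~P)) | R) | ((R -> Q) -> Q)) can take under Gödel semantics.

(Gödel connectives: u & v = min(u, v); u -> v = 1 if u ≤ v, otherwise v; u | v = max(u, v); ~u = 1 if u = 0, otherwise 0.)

0.50

The minimum is attained at R = 0.5, P = 0, Q = 0.5:
  ~R: Gödel ¬ of 0.5 = 0 (operand ≠ 0)
  (~R | R) = max(0, 0.5) = 0.5
  (R | (~R | R)) = max(0.5, 0.5) = 0.5
  ~P: Gödel ¬ of 0 = 1 (operand is 0)
  (R & ~P) = min(0.5, 1) = 0.5
  ((R | (~R | R)) | (R & ~P)) = max(0.5, 0.5) = 0.5
  (((R | (~R | R)) | (R & ~P)) | R) = max(0.5, 0.5) = 0.5
  (R -> Q): 0.5 ≤ 0.5, so result = 1
  ((R -> Q) -> Q): 1 > 0.5, so result = 0.5
  ((((R | (~R | R)) | (R & ~P)) | R) | ((R -> Q) -> Q)) = max(0.5, 0.5) = 0.5
Checking all 27 assignments confirms none give a value below 0.50.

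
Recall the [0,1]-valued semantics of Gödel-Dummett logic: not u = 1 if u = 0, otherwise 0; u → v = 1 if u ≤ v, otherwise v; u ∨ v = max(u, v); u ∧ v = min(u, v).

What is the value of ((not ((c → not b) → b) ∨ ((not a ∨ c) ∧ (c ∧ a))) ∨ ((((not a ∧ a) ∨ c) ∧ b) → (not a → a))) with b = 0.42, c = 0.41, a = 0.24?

1.00

not b: Gödel ¬ of 0.42 = 0 (operand ≠ 0)
(c → not b): 0.41 > 0, so result = 0
((c → not b) → b): 0 ≤ 0.42, so result = 1
not ((c → not b) → b): Gödel ¬ of 1 = 0 (operand ≠ 0)
not a: Gödel ¬ of 0.24 = 0 (operand ≠ 0)
(not a ∨ c) = max(0, 0.41) = 0.41
(c ∧ a) = min(0.41, 0.24) = 0.24
((not a ∨ c) ∧ (c ∧ a)) = min(0.41, 0.24) = 0.24
(not ((c → not b) → b) ∨ ((not a ∨ c) ∧ (c ∧ a))) = max(0, 0.24) = 0.24
not a: Gödel ¬ of 0.24 = 0 (operand ≠ 0)
(not a ∧ a) = min(0, 0.24) = 0
((not a ∧ a) ∨ c) = max(0, 0.41) = 0.41
(((not a ∧ a) ∨ c) ∧ b) = min(0.41, 0.42) = 0.41
not a: Gödel ¬ of 0.24 = 0 (operand ≠ 0)
(not a → a): 0 ≤ 0.24, so result = 1
((((not a ∧ a) ∨ c) ∧ b) → (not a → a)): 0.41 ≤ 1, so result = 1
((not ((c → not b) → b) ∨ ((not a ∨ c) ∧ (c ∧ a))) ∨ ((((not a ∧ a) ∨ c) ∧ b) → (not a → a))) = max(0.24, 1) = 1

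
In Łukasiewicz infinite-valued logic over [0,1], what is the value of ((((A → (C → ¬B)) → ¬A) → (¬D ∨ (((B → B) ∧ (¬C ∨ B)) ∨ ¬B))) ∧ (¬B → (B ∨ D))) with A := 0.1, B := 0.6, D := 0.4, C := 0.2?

0.90

¬B: Łukasiewicz ¬ gives 1 − 0.6 = 0.4
(C → ¬B): min(1, 1 − 0.2 + 0.4) = 1
(A → (C → ¬B)): min(1, 1 − 0.1 + 1) = 1
¬A: Łukasiewicz ¬ gives 1 − 0.1 = 0.9
((A → (C → ¬B)) → ¬A): min(1, 1 − 1 + 0.9) = 0.9
¬D: Łukasiewicz ¬ gives 1 − 0.4 = 0.6
(B → B): min(1, 1 − 0.6 + 0.6) = 1
¬C: Łukasiewicz ¬ gives 1 − 0.2 = 0.8
(¬C ∨ B) = max(0.8, 0.6) = 0.8
((B → B) ∧ (¬C ∨ B)) = min(1, 0.8) = 0.8
¬B: Łukasiewicz ¬ gives 1 − 0.6 = 0.4
(((B → B) ∧ (¬C ∨ B)) ∨ ¬B) = max(0.8, 0.4) = 0.8
(¬D ∨ (((B → B) ∧ (¬C ∨ B)) ∨ ¬B)) = max(0.6, 0.8) = 0.8
(((A → (C → ¬B)) → ¬A) → (¬D ∨ (((B → B) ∧ (¬C ∨ B)) ∨ ¬B))): min(1, 1 − 0.9 + 0.8) = 0.9
¬B: Łukasiewicz ¬ gives 1 − 0.6 = 0.4
(B ∨ D) = max(0.6, 0.4) = 0.6
(¬B → (B ∨ D)): min(1, 1 − 0.4 + 0.6) = 1
((((A → (C → ¬B)) → ¬A) → (¬D ∨ (((B → B) ∧ (¬C ∨ B)) ∨ ¬B))) ∧ (¬B → (B ∨ D))) = min(0.9, 1) = 0.9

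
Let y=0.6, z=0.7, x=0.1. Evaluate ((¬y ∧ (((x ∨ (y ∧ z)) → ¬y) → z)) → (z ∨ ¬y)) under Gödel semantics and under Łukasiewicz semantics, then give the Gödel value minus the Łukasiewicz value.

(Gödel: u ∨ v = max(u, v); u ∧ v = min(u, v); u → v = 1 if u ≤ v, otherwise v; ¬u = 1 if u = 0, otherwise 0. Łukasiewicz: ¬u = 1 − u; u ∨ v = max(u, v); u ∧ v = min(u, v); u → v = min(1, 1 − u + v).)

Gödel evaluation:
  ¬y: Gödel ¬ of 0.6 = 0 (operand ≠ 0)
  (y ∧ z) = min(0.6, 0.7) = 0.6
  (x ∨ (y ∧ z)) = max(0.1, 0.6) = 0.6
  ¬y: Gödel ¬ of 0.6 = 0 (operand ≠ 0)
  ((x ∨ (y ∧ z)) → ¬y): 0.6 > 0, so result = 0
  (((x ∨ (y ∧ z)) → ¬y) → z): 0 ≤ 0.7, so result = 1
  (¬y ∧ (((x ∨ (y ∧ z)) → ¬y) → z)) = min(0, 1) = 0
  ¬y: Gödel ¬ of 0.6 = 0 (operand ≠ 0)
  (z ∨ ¬y) = max(0.7, 0) = 0.7
  ((¬y ∧ (((x ∨ (y ∧ z)) → ¬y) → z)) → (z ∨ ¬y)): 0 ≤ 0.7, so result = 1
  Gödel value = 1
Łukasiewicz evaluation:
  ¬y: Łukasiewicz ¬ gives 1 − 0.6 = 0.4
  (y ∧ z) = min(0.6, 0.7) = 0.6
  (x ∨ (y ∧ z)) = max(0.1, 0.6) = 0.6
  ¬y: Łukasiewicz ¬ gives 1 − 0.6 = 0.4
  ((x ∨ (y ∧ z)) → ¬y): min(1, 1 − 0.6 + 0.4) = 0.8
  (((x ∨ (y ∧ z)) → ¬y) → z): min(1, 1 − 0.8 + 0.7) = 0.9
  (¬y ∧ (((x ∨ (y ∧ z)) → ¬y) → z)) = min(0.4, 0.9) = 0.4
  ¬y: Łukasiewicz ¬ gives 1 − 0.6 = 0.4
  (z ∨ ¬y) = max(0.7, 0.4) = 0.7
  ((¬y ∧ (((x ∨ (y ∧ z)) → ¬y) → z)) → (z ∨ ¬y)): min(1, 1 − 0.4 + 0.7) = 1
  Łukasiewicz value = 1
Difference: 1 − 1 = 0.00

0.00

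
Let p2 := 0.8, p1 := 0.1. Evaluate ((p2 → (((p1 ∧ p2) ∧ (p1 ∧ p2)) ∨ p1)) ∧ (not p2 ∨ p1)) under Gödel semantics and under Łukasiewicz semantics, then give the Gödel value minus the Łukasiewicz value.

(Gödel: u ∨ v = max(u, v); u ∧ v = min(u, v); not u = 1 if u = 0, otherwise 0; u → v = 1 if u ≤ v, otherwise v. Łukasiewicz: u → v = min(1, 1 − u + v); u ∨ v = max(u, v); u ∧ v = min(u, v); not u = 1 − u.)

-0.10

Gödel evaluation:
  (p1 ∧ p2) = min(0.1, 0.8) = 0.1
  (p1 ∧ p2) = min(0.1, 0.8) = 0.1
  ((p1 ∧ p2) ∧ (p1 ∧ p2)) = min(0.1, 0.1) = 0.1
  (((p1 ∧ p2) ∧ (p1 ∧ p2)) ∨ p1) = max(0.1, 0.1) = 0.1
  (p2 → (((p1 ∧ p2) ∧ (p1 ∧ p2)) ∨ p1)): 0.8 > 0.1, so result = 0.1
  not p2: Gödel ¬ of 0.8 = 0 (operand ≠ 0)
  (not p2 ∨ p1) = max(0, 0.1) = 0.1
  ((p2 → (((p1 ∧ p2) ∧ (p1 ∧ p2)) ∨ p1)) ∧ (not p2 ∨ p1)) = min(0.1, 0.1) = 0.1
  Gödel value = 0.1
Łukasiewicz evaluation:
  (p1 ∧ p2) = min(0.1, 0.8) = 0.1
  (p1 ∧ p2) = min(0.1, 0.8) = 0.1
  ((p1 ∧ p2) ∧ (p1 ∧ p2)) = min(0.1, 0.1) = 0.1
  (((p1 ∧ p2) ∧ (p1 ∧ p2)) ∨ p1) = max(0.1, 0.1) = 0.1
  (p2 → (((p1 ∧ p2) ∧ (p1 ∧ p2)) ∨ p1)): min(1, 1 − 0.8 + 0.1) = 0.3
  not p2: Łukasiewicz ¬ gives 1 − 0.8 = 0.2
  (not p2 ∨ p1) = max(0.2, 0.1) = 0.2
  ((p2 → (((p1 ∧ p2) ∧ (p1 ∧ p2)) ∨ p1)) ∧ (not p2 ∨ p1)) = min(0.3, 0.2) = 0.2
  Łukasiewicz value = 0.2
Difference: 0.1 − 0.2 = -0.10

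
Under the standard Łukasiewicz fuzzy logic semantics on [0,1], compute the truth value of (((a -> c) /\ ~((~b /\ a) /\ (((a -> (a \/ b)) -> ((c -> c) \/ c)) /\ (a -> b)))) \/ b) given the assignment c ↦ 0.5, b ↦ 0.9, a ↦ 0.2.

(a -> c): min(1, 1 − 0.2 + 0.5) = 1
~b: Łukasiewicz ¬ gives 1 − 0.9 = 0.1
(~b /\ a) = min(0.1, 0.2) = 0.1
(a \/ b) = max(0.2, 0.9) = 0.9
(a -> (a \/ b)): min(1, 1 − 0.2 + 0.9) = 1
(c -> c): min(1, 1 − 0.5 + 0.5) = 1
((c -> c) \/ c) = max(1, 0.5) = 1
((a -> (a \/ b)) -> ((c -> c) \/ c)): min(1, 1 − 1 + 1) = 1
(a -> b): min(1, 1 − 0.2 + 0.9) = 1
(((a -> (a \/ b)) -> ((c -> c) \/ c)) /\ (a -> b)) = min(1, 1) = 1
((~b /\ a) /\ (((a -> (a \/ b)) -> ((c -> c) \/ c)) /\ (a -> b))) = min(0.1, 1) = 0.1
~((~b /\ a) /\ (((a -> (a \/ b)) -> ((c -> c) \/ c)) /\ (a -> b))): Łukasiewicz ¬ gives 1 − 0.1 = 0.9
((a -> c) /\ ~((~b /\ a) /\ (((a -> (a \/ b)) -> ((c -> c) \/ c)) /\ (a -> b)))) = min(1, 0.9) = 0.9
(((a -> c) /\ ~((~b /\ a) /\ (((a -> (a \/ b)) -> ((c -> c) \/ c)) /\ (a -> b)))) \/ b) = max(0.9, 0.9) = 0.9

0.90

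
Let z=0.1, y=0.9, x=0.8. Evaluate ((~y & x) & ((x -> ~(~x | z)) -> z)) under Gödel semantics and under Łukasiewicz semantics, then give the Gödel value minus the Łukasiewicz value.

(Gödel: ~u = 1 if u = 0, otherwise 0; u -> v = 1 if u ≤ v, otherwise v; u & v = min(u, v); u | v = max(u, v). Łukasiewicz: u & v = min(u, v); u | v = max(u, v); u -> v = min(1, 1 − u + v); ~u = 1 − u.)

Gödel evaluation:
  ~y: Gödel ¬ of 0.9 = 0 (operand ≠ 0)
  (~y & x) = min(0, 0.8) = 0
  ~x: Gödel ¬ of 0.8 = 0 (operand ≠ 0)
  (~x | z) = max(0, 0.1) = 0.1
  ~(~x | z): Gödel ¬ of 0.1 = 0 (operand ≠ 0)
  (x -> ~(~x | z)): 0.8 > 0, so result = 0
  ((x -> ~(~x | z)) -> z): 0 ≤ 0.1, so result = 1
  ((~y & x) & ((x -> ~(~x | z)) -> z)) = min(0, 1) = 0
  Gödel value = 0
Łukasiewicz evaluation:
  ~y: Łukasiewicz ¬ gives 1 − 0.9 = 0.1
  (~y & x) = min(0.1, 0.8) = 0.1
  ~x: Łukasiewicz ¬ gives 1 − 0.8 = 0.2
  (~x | z) = max(0.2, 0.1) = 0.2
  ~(~x | z): Łukasiewicz ¬ gives 1 − 0.2 = 0.8
  (x -> ~(~x | z)): min(1, 1 − 0.8 + 0.8) = 1
  ((x -> ~(~x | z)) -> z): min(1, 1 − 1 + 0.1) = 0.1
  ((~y & x) & ((x -> ~(~x | z)) -> z)) = min(0.1, 0.1) = 0.1
  Łukasiewicz value = 0.1
Difference: 0 − 0.1 = -0.10

-0.10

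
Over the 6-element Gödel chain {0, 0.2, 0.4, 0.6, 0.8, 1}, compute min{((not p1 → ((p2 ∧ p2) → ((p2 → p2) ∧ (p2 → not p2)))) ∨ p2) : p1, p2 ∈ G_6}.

The minimum is attained at p1 = 0, p2 = 0.2:
  not p1: Gödel ¬ of 0 = 1 (operand is 0)
  (p2 ∧ p2) = min(0.2, 0.2) = 0.2
  (p2 → p2): 0.2 ≤ 0.2, so result = 1
  not p2: Gödel ¬ of 0.2 = 0 (operand ≠ 0)
  (p2 → not p2): 0.2 > 0, so result = 0
  ((p2 → p2) ∧ (p2 → not p2)) = min(1, 0) = 0
  ((p2 ∧ p2) → ((p2 → p2) ∧ (p2 → not p2))): 0.2 > 0, so result = 0
  (not p1 → ((p2 ∧ p2) → ((p2 → p2) ∧ (p2 → not p2)))): 1 > 0, so result = 0
  ((not p1 → ((p2 ∧ p2) → ((p2 → p2) ∧ (p2 → not p2)))) ∨ p2) = max(0, 0.2) = 0.2
Checking all 36 assignments confirms none give a value below 0.20.

0.20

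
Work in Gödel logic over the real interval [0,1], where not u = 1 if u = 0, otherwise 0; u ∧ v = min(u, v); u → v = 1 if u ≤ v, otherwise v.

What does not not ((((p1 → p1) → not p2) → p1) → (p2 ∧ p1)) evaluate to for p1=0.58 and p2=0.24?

1.00

(p1 → p1): 0.58 ≤ 0.58, so result = 1
not p2: Gödel ¬ of 0.24 = 0 (operand ≠ 0)
((p1 → p1) → not p2): 1 > 0, so result = 0
(((p1 → p1) → not p2) → p1): 0 ≤ 0.58, so result = 1
(p2 ∧ p1) = min(0.24, 0.58) = 0.24
((((p1 → p1) → not p2) → p1) → (p2 ∧ p1)): 1 > 0.24, so result = 0.24
not ((((p1 → p1) → not p2) → p1) → (p2 ∧ p1)): Gödel ¬ of 0.24 = 0 (operand ≠ 0)
not not ((((p1 → p1) → not p2) → p1) → (p2 ∧ p1)): Gödel ¬ of 0 = 1 (operand is 0)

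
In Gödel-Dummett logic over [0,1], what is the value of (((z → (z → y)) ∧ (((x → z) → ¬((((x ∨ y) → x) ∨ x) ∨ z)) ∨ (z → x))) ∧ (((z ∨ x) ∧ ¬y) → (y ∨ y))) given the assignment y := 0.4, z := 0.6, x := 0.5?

(z → y): 0.6 > 0.4, so result = 0.4
(z → (z → y)): 0.6 > 0.4, so result = 0.4
(x → z): 0.5 ≤ 0.6, so result = 1
(x ∨ y) = max(0.5, 0.4) = 0.5
((x ∨ y) → x): 0.5 ≤ 0.5, so result = 1
(((x ∨ y) → x) ∨ x) = max(1, 0.5) = 1
((((x ∨ y) → x) ∨ x) ∨ z) = max(1, 0.6) = 1
¬((((x ∨ y) → x) ∨ x) ∨ z): Gödel ¬ of 1 = 0 (operand ≠ 0)
((x → z) → ¬((((x ∨ y) → x) ∨ x) ∨ z)): 1 > 0, so result = 0
(z → x): 0.6 > 0.5, so result = 0.5
(((x → z) → ¬((((x ∨ y) → x) ∨ x) ∨ z)) ∨ (z → x)) = max(0, 0.5) = 0.5
((z → (z → y)) ∧ (((x → z) → ¬((((x ∨ y) → x) ∨ x) ∨ z)) ∨ (z → x))) = min(0.4, 0.5) = 0.4
(z ∨ x) = max(0.6, 0.5) = 0.6
¬y: Gödel ¬ of 0.4 = 0 (operand ≠ 0)
((z ∨ x) ∧ ¬y) = min(0.6, 0) = 0
(y ∨ y) = max(0.4, 0.4) = 0.4
(((z ∨ x) ∧ ¬y) → (y ∨ y)): 0 ≤ 0.4, so result = 1
(((z → (z → y)) ∧ (((x → z) → ¬((((x ∨ y) → x) ∨ x) ∨ z)) ∨ (z → x))) ∧ (((z ∨ x) ∧ ¬y) → (y ∨ y))) = min(0.4, 1) = 0.4

0.40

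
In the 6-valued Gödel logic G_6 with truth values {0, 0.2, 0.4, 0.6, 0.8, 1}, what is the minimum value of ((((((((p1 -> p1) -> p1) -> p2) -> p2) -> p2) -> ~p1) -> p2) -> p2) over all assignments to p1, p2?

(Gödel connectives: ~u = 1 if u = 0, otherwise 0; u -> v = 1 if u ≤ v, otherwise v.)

0.20

The minimum is attained at p1 = 0.2, p2 = 0.2:
  (p1 -> p1): 0.2 ≤ 0.2, so result = 1
  ((p1 -> p1) -> p1): 1 > 0.2, so result = 0.2
  (((p1 -> p1) -> p1) -> p2): 0.2 ≤ 0.2, so result = 1
  ((((p1 -> p1) -> p1) -> p2) -> p2): 1 > 0.2, so result = 0.2
  (((((p1 -> p1) -> p1) -> p2) -> p2) -> p2): 0.2 ≤ 0.2, so result = 1
  ~p1: Gödel ¬ of 0.2 = 0 (operand ≠ 0)
  ((((((p1 -> p1) -> p1) -> p2) -> p2) -> p2) -> ~p1): 1 > 0, so result = 0
  (((((((p1 -> p1) -> p1) -> p2) -> p2) -> p2) -> ~p1) -> p2): 0 ≤ 0.2, so result = 1
  ((((((((p1 -> p1) -> p1) -> p2) -> p2) -> p2) -> ~p1) -> p2) -> p2): 1 > 0.2, so result = 0.2
Checking all 36 assignments confirms none give a value below 0.20.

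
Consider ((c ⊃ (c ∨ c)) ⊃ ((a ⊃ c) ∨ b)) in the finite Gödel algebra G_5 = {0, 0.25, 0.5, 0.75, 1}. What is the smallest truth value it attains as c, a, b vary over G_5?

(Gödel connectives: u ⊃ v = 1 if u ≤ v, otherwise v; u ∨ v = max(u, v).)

The minimum is attained at c = 0, a = 0.25, b = 0:
  (c ∨ c) = max(0, 0) = 0
  (c ⊃ (c ∨ c)): 0 ≤ 0, so result = 1
  (a ⊃ c): 0.25 > 0, so result = 0
  ((a ⊃ c) ∨ b) = max(0, 0) = 0
  ((c ⊃ (c ∨ c)) ⊃ ((a ⊃ c) ∨ b)): 1 > 0, so result = 0
Checking all 125 assignments confirms none give a value below 0.00.

0.00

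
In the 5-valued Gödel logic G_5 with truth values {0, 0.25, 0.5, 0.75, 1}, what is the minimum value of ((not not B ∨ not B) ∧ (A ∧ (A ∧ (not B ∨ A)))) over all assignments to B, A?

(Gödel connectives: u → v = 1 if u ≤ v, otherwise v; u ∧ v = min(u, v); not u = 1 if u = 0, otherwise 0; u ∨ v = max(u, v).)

0.00

The minimum is attained at B = 0, A = 0:
  not B: Gödel ¬ of 0 = 1 (operand is 0)
  not not B: Gödel ¬ of 1 = 0 (operand ≠ 0)
  not B: Gödel ¬ of 0 = 1 (operand is 0)
  (not not B ∨ not B) = max(0, 1) = 1
  not B: Gödel ¬ of 0 = 1 (operand is 0)
  (not B ∨ A) = max(1, 0) = 1
  (A ∧ (not B ∨ A)) = min(0, 1) = 0
  (A ∧ (A ∧ (not B ∨ A))) = min(0, 0) = 0
  ((not not B ∨ not B) ∧ (A ∧ (A ∧ (not B ∨ A)))) = min(1, 0) = 0
Checking all 25 assignments confirms none give a value below 0.00.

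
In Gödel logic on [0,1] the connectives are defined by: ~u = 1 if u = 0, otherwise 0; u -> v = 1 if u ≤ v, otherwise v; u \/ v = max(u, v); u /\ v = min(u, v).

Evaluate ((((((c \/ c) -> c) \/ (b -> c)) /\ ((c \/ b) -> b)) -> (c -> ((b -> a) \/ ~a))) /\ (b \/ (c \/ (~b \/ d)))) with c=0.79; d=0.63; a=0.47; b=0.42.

(c \/ c) = max(0.79, 0.79) = 0.79
((c \/ c) -> c): 0.79 ≤ 0.79, so result = 1
(b -> c): 0.42 ≤ 0.79, so result = 1
(((c \/ c) -> c) \/ (b -> c)) = max(1, 1) = 1
(c \/ b) = max(0.79, 0.42) = 0.79
((c \/ b) -> b): 0.79 > 0.42, so result = 0.42
((((c \/ c) -> c) \/ (b -> c)) /\ ((c \/ b) -> b)) = min(1, 0.42) = 0.42
(b -> a): 0.42 ≤ 0.47, so result = 1
~a: Gödel ¬ of 0.47 = 0 (operand ≠ 0)
((b -> a) \/ ~a) = max(1, 0) = 1
(c -> ((b -> a) \/ ~a)): 0.79 ≤ 1, so result = 1
(((((c \/ c) -> c) \/ (b -> c)) /\ ((c \/ b) -> b)) -> (c -> ((b -> a) \/ ~a))): 0.42 ≤ 1, so result = 1
~b: Gödel ¬ of 0.42 = 0 (operand ≠ 0)
(~b \/ d) = max(0, 0.63) = 0.63
(c \/ (~b \/ d)) = max(0.79, 0.63) = 0.79
(b \/ (c \/ (~b \/ d))) = max(0.42, 0.79) = 0.79
((((((c \/ c) -> c) \/ (b -> c)) /\ ((c \/ b) -> b)) -> (c -> ((b -> a) \/ ~a))) /\ (b \/ (c \/ (~b \/ d)))) = min(1, 0.79) = 0.79

0.79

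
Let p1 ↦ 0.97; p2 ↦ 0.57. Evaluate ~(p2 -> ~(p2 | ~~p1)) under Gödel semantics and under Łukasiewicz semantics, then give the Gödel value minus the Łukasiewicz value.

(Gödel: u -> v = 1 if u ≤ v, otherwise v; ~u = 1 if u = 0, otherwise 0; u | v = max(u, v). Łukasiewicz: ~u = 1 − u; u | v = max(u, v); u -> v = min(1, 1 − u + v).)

Gödel evaluation:
  ~p1: Gödel ¬ of 0.97 = 0 (operand ≠ 0)
  ~~p1: Gödel ¬ of 0 = 1 (operand is 0)
  (p2 | ~~p1) = max(0.57, 1) = 1
  ~(p2 | ~~p1): Gödel ¬ of 1 = 0 (operand ≠ 0)
  (p2 -> ~(p2 | ~~p1)): 0.57 > 0, so result = 0
  ~(p2 -> ~(p2 | ~~p1)): Gödel ¬ of 0 = 1 (operand is 0)
  Gödel value = 1
Łukasiewicz evaluation:
  ~p1: Łukasiewicz ¬ gives 1 − 0.97 = 0.03
  ~~p1: Łukasiewicz ¬ gives 1 − 0.03 = 0.97
  (p2 | ~~p1) = max(0.57, 0.97) = 0.97
  ~(p2 | ~~p1): Łukasiewicz ¬ gives 1 − 0.97 = 0.03
  (p2 -> ~(p2 | ~~p1)): min(1, 1 − 0.57 + 0.03) = 0.46
  ~(p2 -> ~(p2 | ~~p1)): Łukasiewicz ¬ gives 1 − 0.46 = 0.54
  Łukasiewicz value = 0.54
Difference: 1 − 0.54 = 0.46

0.46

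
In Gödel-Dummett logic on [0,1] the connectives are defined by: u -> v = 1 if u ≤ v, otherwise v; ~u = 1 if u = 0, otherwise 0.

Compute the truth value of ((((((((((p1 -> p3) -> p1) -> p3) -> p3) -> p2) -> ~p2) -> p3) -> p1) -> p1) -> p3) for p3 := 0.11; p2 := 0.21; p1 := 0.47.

0.11

(p1 -> p3): 0.47 > 0.11, so result = 0.11
((p1 -> p3) -> p1): 0.11 ≤ 0.47, so result = 1
(((p1 -> p3) -> p1) -> p3): 1 > 0.11, so result = 0.11
((((p1 -> p3) -> p1) -> p3) -> p3): 0.11 ≤ 0.11, so result = 1
(((((p1 -> p3) -> p1) -> p3) -> p3) -> p2): 1 > 0.21, so result = 0.21
~p2: Gödel ¬ of 0.21 = 0 (operand ≠ 0)
((((((p1 -> p3) -> p1) -> p3) -> p3) -> p2) -> ~p2): 0.21 > 0, so result = 0
(((((((p1 -> p3) -> p1) -> p3) -> p3) -> p2) -> ~p2) -> p3): 0 ≤ 0.11, so result = 1
((((((((p1 -> p3) -> p1) -> p3) -> p3) -> p2) -> ~p2) -> p3) -> p1): 1 > 0.47, so result = 0.47
(((((((((p1 -> p3) -> p1) -> p3) -> p3) -> p2) -> ~p2) -> p3) -> p1) -> p1): 0.47 ≤ 0.47, so result = 1
((((((((((p1 -> p3) -> p1) -> p3) -> p3) -> p2) -> ~p2) -> p3) -> p1) -> p1) -> p3): 1 > 0.11, so result = 0.11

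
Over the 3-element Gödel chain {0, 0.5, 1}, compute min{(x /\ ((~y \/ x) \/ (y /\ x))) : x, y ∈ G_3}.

The minimum is attained at x = 0, y = 0:
  ~y: Gödel ¬ of 0 = 1 (operand is 0)
  (~y \/ x) = max(1, 0) = 1
  (y /\ x) = min(0, 0) = 0
  ((~y \/ x) \/ (y /\ x)) = max(1, 0) = 1
  (x /\ ((~y \/ x) \/ (y /\ x))) = min(0, 1) = 0
Checking all 9 assignments confirms none give a value below 0.00.

0.00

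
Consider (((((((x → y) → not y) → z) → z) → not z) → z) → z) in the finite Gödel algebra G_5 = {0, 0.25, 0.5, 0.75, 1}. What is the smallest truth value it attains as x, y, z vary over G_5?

The minimum is attained at x = 0, y = 0, z = 0.25:
  (x → y): 0 ≤ 0, so result = 1
  not y: Gödel ¬ of 0 = 1 (operand is 0)
  ((x → y) → not y): 1 ≤ 1, so result = 1
  (((x → y) → not y) → z): 1 > 0.25, so result = 0.25
  ((((x → y) → not y) → z) → z): 0.25 ≤ 0.25, so result = 1
  not z: Gödel ¬ of 0.25 = 0 (operand ≠ 0)
  (((((x → y) → not y) → z) → z) → not z): 1 > 0, so result = 0
  ((((((x → y) → not y) → z) → z) → not z) → z): 0 ≤ 0.25, so result = 1
  (((((((x → y) → not y) → z) → z) → not z) → z) → z): 1 > 0.25, so result = 0.25
Checking all 125 assignments confirms none give a value below 0.25.

0.25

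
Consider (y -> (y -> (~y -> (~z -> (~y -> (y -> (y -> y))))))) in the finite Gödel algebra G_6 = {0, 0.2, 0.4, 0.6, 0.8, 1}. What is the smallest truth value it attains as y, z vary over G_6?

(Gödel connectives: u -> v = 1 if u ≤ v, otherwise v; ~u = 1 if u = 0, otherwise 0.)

Every assignment gives 1. For instance at y = 0, z = 0:
  ~y: Gödel ¬ of 0 = 1 (operand is 0)
  ~z: Gödel ¬ of 0 = 1 (operand is 0)
  ~y: Gödel ¬ of 0 = 1 (operand is 0)
  (y -> y): 0 ≤ 0, so result = 1
  (y -> (y -> y)): 0 ≤ 1, so result = 1
  (~y -> (y -> (y -> y))): 1 ≤ 1, so result = 1
  (~z -> (~y -> (y -> (y -> y)))): 1 ≤ 1, so result = 1
  (~y -> (~z -> (~y -> (y -> (y -> y))))): 1 ≤ 1, so result = 1
  (y -> (~y -> (~z -> (~y -> (y -> (y -> y)))))): 0 ≤ 1, so result = 1
  (y -> (y -> (~y -> (~z -> (~y -> (y -> (y -> y))))))): 0 ≤ 1, so result = 1
All 36 assignments give value 1 — the formula is a G_6-tautology.

1.00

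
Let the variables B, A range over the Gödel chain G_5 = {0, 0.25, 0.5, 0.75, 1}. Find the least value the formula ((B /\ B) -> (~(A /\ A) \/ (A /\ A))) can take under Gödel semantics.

0.25

The minimum is attained at B = 0.5, A = 0.25:
  (B /\ B) = min(0.5, 0.5) = 0.5
  (A /\ A) = min(0.25, 0.25) = 0.25
  ~(A /\ A): Gödel ¬ of 0.25 = 0 (operand ≠ 0)
  (A /\ A) = min(0.25, 0.25) = 0.25
  (~(A /\ A) \/ (A /\ A)) = max(0, 0.25) = 0.25
  ((B /\ B) -> (~(A /\ A) \/ (A /\ A))): 0.5 > 0.25, so result = 0.25
Checking all 25 assignments confirms none give a value below 0.25.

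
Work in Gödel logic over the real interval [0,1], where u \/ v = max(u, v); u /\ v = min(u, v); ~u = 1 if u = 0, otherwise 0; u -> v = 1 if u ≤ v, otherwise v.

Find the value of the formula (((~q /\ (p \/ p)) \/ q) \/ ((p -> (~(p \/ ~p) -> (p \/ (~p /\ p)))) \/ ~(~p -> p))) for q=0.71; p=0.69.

~q: Gödel ¬ of 0.71 = 0 (operand ≠ 0)
(p \/ p) = max(0.69, 0.69) = 0.69
(~q /\ (p \/ p)) = min(0, 0.69) = 0
((~q /\ (p \/ p)) \/ q) = max(0, 0.71) = 0.71
~p: Gödel ¬ of 0.69 = 0 (operand ≠ 0)
(p \/ ~p) = max(0.69, 0) = 0.69
~(p \/ ~p): Gödel ¬ of 0.69 = 0 (operand ≠ 0)
~p: Gödel ¬ of 0.69 = 0 (operand ≠ 0)
(~p /\ p) = min(0, 0.69) = 0
(p \/ (~p /\ p)) = max(0.69, 0) = 0.69
(~(p \/ ~p) -> (p \/ (~p /\ p))): 0 ≤ 0.69, so result = 1
(p -> (~(p \/ ~p) -> (p \/ (~p /\ p)))): 0.69 ≤ 1, so result = 1
~p: Gödel ¬ of 0.69 = 0 (operand ≠ 0)
(~p -> p): 0 ≤ 0.69, so result = 1
~(~p -> p): Gödel ¬ of 1 = 0 (operand ≠ 0)
((p -> (~(p \/ ~p) -> (p \/ (~p /\ p)))) \/ ~(~p -> p)) = max(1, 0) = 1
(((~q /\ (p \/ p)) \/ q) \/ ((p -> (~(p \/ ~p) -> (p \/ (~p /\ p)))) \/ ~(~p -> p))) = max(0.71, 1) = 1

1.00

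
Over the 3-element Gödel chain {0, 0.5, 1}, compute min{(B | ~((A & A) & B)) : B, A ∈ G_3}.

0.50

The minimum is attained at B = 0.5, A = 0.5:
  (A & A) = min(0.5, 0.5) = 0.5
  ((A & A) & B) = min(0.5, 0.5) = 0.5
  ~((A & A) & B): Gödel ¬ of 0.5 = 0 (operand ≠ 0)
  (B | ~((A & A) & B)) = max(0.5, 0) = 0.5
Checking all 9 assignments confirms none give a value below 0.50.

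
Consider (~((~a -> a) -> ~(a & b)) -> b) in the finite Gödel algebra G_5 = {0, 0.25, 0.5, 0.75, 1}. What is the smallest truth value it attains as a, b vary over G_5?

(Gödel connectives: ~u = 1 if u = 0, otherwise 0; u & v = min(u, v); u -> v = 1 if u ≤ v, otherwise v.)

The minimum is attained at a = 0.25, b = 0.25:
  ~a: Gödel ¬ of 0.25 = 0 (operand ≠ 0)
  (~a -> a): 0 ≤ 0.25, so result = 1
  (a & b) = min(0.25, 0.25) = 0.25
  ~(a & b): Gödel ¬ of 0.25 = 0 (operand ≠ 0)
  ((~a -> a) -> ~(a & b)): 1 > 0, so result = 0
  ~((~a -> a) -> ~(a & b)): Gödel ¬ of 0 = 1 (operand is 0)
  (~((~a -> a) -> ~(a & b)) -> b): 1 > 0.25, so result = 0.25
Checking all 25 assignments confirms none give a value below 0.25.

0.25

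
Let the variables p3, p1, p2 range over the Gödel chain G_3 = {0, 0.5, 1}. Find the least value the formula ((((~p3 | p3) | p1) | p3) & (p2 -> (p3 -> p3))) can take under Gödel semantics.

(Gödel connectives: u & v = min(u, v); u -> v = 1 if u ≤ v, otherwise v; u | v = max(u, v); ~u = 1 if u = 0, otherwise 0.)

0.50

The minimum is attained at p3 = 0.5, p1 = 0, p2 = 0:
  ~p3: Gödel ¬ of 0.5 = 0 (operand ≠ 0)
  (~p3 | p3) = max(0, 0.5) = 0.5
  ((~p3 | p3) | p1) = max(0.5, 0) = 0.5
  (((~p3 | p3) | p1) | p3) = max(0.5, 0.5) = 0.5
  (p3 -> p3): 0.5 ≤ 0.5, so result = 1
  (p2 -> (p3 -> p3)): 0 ≤ 1, so result = 1
  ((((~p3 | p3) | p1) | p3) & (p2 -> (p3 -> p3))) = min(0.5, 1) = 0.5
Checking all 27 assignments confirms none give a value below 0.50.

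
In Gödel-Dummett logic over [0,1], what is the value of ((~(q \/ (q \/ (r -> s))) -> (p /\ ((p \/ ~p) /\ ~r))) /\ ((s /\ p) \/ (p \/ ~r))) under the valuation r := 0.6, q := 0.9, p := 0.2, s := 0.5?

(r -> s): 0.6 > 0.5, so result = 0.5
(q \/ (r -> s)) = max(0.9, 0.5) = 0.9
(q \/ (q \/ (r -> s))) = max(0.9, 0.9) = 0.9
~(q \/ (q \/ (r -> s))): Gödel ¬ of 0.9 = 0 (operand ≠ 0)
~p: Gödel ¬ of 0.2 = 0 (operand ≠ 0)
(p \/ ~p) = max(0.2, 0) = 0.2
~r: Gödel ¬ of 0.6 = 0 (operand ≠ 0)
((p \/ ~p) /\ ~r) = min(0.2, 0) = 0
(p /\ ((p \/ ~p) /\ ~r)) = min(0.2, 0) = 0
(~(q \/ (q \/ (r -> s))) -> (p /\ ((p \/ ~p) /\ ~r))): 0 ≤ 0, so result = 1
(s /\ p) = min(0.5, 0.2) = 0.2
~r: Gödel ¬ of 0.6 = 0 (operand ≠ 0)
(p \/ ~r) = max(0.2, 0) = 0.2
((s /\ p) \/ (p \/ ~r)) = max(0.2, 0.2) = 0.2
((~(q \/ (q \/ (r -> s))) -> (p /\ ((p \/ ~p) /\ ~r))) /\ ((s /\ p) \/ (p \/ ~r))) = min(1, 0.2) = 0.2

0.20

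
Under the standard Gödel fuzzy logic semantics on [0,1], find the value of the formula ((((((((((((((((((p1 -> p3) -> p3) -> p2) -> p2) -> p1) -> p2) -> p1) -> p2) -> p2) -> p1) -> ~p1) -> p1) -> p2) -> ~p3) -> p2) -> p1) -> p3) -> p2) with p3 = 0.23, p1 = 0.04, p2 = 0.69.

(p1 -> p3): 0.04 ≤ 0.23, so result = 1
((p1 -> p3) -> p3): 1 > 0.23, so result = 0.23
(((p1 -> p3) -> p3) -> p2): 0.23 ≤ 0.69, so result = 1
((((p1 -> p3) -> p3) -> p2) -> p2): 1 > 0.69, so result = 0.69
(((((p1 -> p3) -> p3) -> p2) -> p2) -> p1): 0.69 > 0.04, so result = 0.04
((((((p1 -> p3) -> p3) -> p2) -> p2) -> p1) -> p2): 0.04 ≤ 0.69, so result = 1
(((((((p1 -> p3) -> p3) -> p2) -> p2) -> p1) -> p2) -> p1): 1 > 0.04, so result = 0.04
((((((((p1 -> p3) -> p3) -> p2) -> p2) -> p1) -> p2) -> p1) -> p2): 0.04 ≤ 0.69, so result = 1
(((((((((p1 -> p3) -> p3) -> p2) -> p2) -> p1) -> p2) -> p1) -> p2) -> p2): 1 > 0.69, so result = 0.69
((((((((((p1 -> p3) -> p3) -> p2) -> p2) -> p1) -> p2) -> p1) -> p2) -> p2) -> p1): 0.69 > 0.04, so result = 0.04
~p1: Gödel ¬ of 0.04 = 0 (operand ≠ 0)
(((((((((((p1 -> p3) -> p3) -> p2) -> p2) -> p1) -> p2) -> p1) -> p2) -> p2) -> p1) -> ~p1): 0.04 > 0, so result = 0
((((((((((((p1 -> p3) -> p3) -> p2) -> p2) -> p1) -> p2) -> p1) -> p2) -> p2) -> p1) -> ~p1) -> p1): 0 ≤ 0.04, so result = 1
(((((((((((((p1 -> p3) -> p3) -> p2) -> p2) -> p1) -> p2) -> p1) -> p2) -> p2) -> p1) -> ~p1) -> p1) -> p2): 1 > 0.69, so result = 0.69
~p3: Gödel ¬ of 0.23 = 0 (operand ≠ 0)
((((((((((((((p1 -> p3) -> p3) -> p2) -> p2) -> p1) -> p2) -> p1) -> p2) -> p2) -> p1) -> ~p1) -> p1) -> p2) -> ~p3): 0.69 > 0, so result = 0
(((((((((((((((p1 -> p3) -> p3) -> p2) -> p2) -> p1) -> p2) -> p1) -> p2) -> p2) -> p1) -> ~p1) -> p1) -> p2) -> ~p3) -> p2): 0 ≤ 0.69, so result = 1
((((((((((((((((p1 -> p3) -> p3) -> p2) -> p2) -> p1) -> p2) -> p1) -> p2) -> p2) -> p1) -> ~p1) -> p1) -> p2) -> ~p3) -> p2) -> p1): 1 > 0.04, so result = 0.04
(((((((((((((((((p1 -> p3) -> p3) -> p2) -> p2) -> p1) -> p2) -> p1) -> p2) -> p2) -> p1) -> ~p1) -> p1) -> p2) -> ~p3) -> p2) -> p1) -> p3): 0.04 ≤ 0.23, so result = 1
((((((((((((((((((p1 -> p3) -> p3) -> p2) -> p2) -> p1) -> p2) -> p1) -> p2) -> p2) -> p1) -> ~p1) -> p1) -> p2) -> ~p3) -> p2) -> p1) -> p3) -> p2): 1 > 0.69, so result = 0.69

0.69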